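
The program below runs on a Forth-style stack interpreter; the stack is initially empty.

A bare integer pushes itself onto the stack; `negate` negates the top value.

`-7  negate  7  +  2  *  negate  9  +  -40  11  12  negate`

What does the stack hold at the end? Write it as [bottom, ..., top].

-7     : [-7]
negate : [7]
7      : [7, 7]
+      : [14]
2      : [14, 2]
*      : [28]
negate : [-28]
9      : [-28, 9]
+      : [-19]
-40    : [-19, -40]
11     : [-19, -40, 11]
12     : [-19, -40, 11, 12]
negate : [-19, -40, 11, -12]

[-19, -40, 11, -12]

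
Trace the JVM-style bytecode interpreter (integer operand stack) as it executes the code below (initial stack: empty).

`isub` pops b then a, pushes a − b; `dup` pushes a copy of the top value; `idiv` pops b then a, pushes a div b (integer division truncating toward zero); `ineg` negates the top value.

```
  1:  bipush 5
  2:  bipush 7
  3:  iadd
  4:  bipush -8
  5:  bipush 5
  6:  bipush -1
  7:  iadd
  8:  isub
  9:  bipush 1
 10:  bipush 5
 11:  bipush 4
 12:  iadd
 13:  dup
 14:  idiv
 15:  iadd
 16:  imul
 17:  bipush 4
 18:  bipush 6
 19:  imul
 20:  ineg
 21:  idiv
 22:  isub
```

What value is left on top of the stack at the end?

bipush 5  -> 5
bipush 7  -> 5 7
iadd      -> 12
bipush -8 -> 12 -8
bipush 5  -> 12 -8 5
bipush -1 -> 12 -8 5 -1
iadd      -> 12 -8 4
isub      -> 12 -12
bipush 1  -> 12 -12 1
bipush 5  -> 12 -12 1 5
bipush 4  -> 12 -12 1 5 4
iadd      -> 12 -12 1 9
dup       -> 12 -12 1 9 9
idiv      -> 12 -12 1 1
iadd      -> 12 -12 2
imul      -> 12 -24
bipush 4  -> 12 -24 4
bipush 6  -> 12 -24 4 6
imul      -> 12 -24 24
ineg      -> 12 -24 -24
idiv      -> 12 1
isub      -> 11

11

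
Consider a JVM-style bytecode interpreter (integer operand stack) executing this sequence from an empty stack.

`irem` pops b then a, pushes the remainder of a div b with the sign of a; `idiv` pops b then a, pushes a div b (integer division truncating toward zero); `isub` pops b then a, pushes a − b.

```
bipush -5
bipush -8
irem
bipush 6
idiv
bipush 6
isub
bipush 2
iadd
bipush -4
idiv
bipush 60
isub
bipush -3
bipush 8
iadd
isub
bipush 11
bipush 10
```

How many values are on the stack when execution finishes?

bipush -5 : -5
bipush -8 : -5 -8
irem      : -5
bipush 6  : -5 6
idiv      : 0
bipush 6  : 0 6
isub      : -6
bipush 2  : -6 2
iadd      : -4
bipush -4 : -4 -4
idiv      : 1
bipush 60 : 1 60
isub      : -59
bipush -3 : -59 -3
bipush 8  : -59 -3 8
iadd      : -59 5
isub      : -64
bipush 11 : -64 11
bipush 10 : -64 11 10

3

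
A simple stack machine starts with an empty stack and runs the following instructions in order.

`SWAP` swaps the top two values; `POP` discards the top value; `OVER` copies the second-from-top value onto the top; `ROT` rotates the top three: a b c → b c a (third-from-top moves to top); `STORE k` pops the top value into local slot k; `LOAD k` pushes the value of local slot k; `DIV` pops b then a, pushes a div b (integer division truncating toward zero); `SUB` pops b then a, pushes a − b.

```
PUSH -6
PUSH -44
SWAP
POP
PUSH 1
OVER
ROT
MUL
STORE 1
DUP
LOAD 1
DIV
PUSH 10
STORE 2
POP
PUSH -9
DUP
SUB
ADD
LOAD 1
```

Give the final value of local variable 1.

PUSH -6  → [-6]
PUSH -44 → [-6, -44]
SWAP     → [-44, -6]
POP      → [-44]
PUSH 1   → [-44, 1]
OVER     → [-44, 1, -44]
ROT      → [1, -44, -44]
MUL      → [1, 1936]
STORE 1  → [1]
DUP      → [1, 1]
LOAD 1   → [1, 1, 1936]
DIV      → [1, 0]
PUSH 10  → [1, 0, 10]
STORE 2  → [1, 0]
POP      → [1]
PUSH -9  → [1, -9]
DUP      → [1, -9, -9]
SUB      → [1, 0]
ADD      → [1]
LOAD 1   → [1, 1936]

1936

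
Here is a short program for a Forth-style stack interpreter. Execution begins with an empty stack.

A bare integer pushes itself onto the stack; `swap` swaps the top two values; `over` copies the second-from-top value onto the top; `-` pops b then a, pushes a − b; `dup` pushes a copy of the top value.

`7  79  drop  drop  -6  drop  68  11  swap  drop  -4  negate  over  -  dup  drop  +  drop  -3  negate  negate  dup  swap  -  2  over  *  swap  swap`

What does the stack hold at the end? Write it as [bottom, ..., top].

7      → [7]
79     → [7, 79]
drop   → [7]
drop   → []
-6     → [-6]
drop   → []
68     → [68]
11     → [68, 11]
swap   → [11, 68]
drop   → [11]
-4     → [11, -4]
negate → [11, 4]
over   → [11, 4, 11]
-      → [11, -7]
dup    → [11, -7, -7]
drop   → [11, -7]
+      → [4]
drop   → []
-3     → [-3]
negate → [3]
negate → [-3]
dup    → [-3, -3]
swap   → [-3, -3]
-      → [0]
2      → [0, 2]
over   → [0, 2, 0]
*      → [0, 0]
swap   → [0, 0]
swap   → [0, 0]

[0, 0]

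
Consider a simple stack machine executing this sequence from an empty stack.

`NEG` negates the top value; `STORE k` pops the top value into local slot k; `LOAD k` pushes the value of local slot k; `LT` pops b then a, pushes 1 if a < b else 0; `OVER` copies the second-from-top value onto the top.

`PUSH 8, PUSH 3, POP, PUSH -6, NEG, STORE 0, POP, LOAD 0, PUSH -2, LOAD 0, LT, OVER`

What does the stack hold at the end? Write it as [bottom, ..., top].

[6, 1, 6]

PUSH 8  : 8
PUSH 3  : 8 3
POP     : 8
PUSH -6 : 8 -6
NEG     : 8 6
STORE 0 : 8
POP     : (empty)
LOAD 0  : 6
PUSH -2 : 6 -2
LOAD 0  : 6 -2 6
LT      : 6 1
OVER    : 6 1 6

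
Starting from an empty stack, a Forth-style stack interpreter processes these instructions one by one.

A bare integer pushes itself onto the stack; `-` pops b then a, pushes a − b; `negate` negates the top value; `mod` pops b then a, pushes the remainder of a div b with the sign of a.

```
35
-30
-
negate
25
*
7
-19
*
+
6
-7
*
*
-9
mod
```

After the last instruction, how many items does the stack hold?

1

35      35
-30     35 -30
-       65
negate  -65
25      -65 25
*       -1625
7       -1625 7
-19     -1625 7 -19
*       -1625 -133
+       -1758
6       -1758 6
-7      -1758 6 -7
*       -1758 -42
*       73836
-9      73836 -9
mod     0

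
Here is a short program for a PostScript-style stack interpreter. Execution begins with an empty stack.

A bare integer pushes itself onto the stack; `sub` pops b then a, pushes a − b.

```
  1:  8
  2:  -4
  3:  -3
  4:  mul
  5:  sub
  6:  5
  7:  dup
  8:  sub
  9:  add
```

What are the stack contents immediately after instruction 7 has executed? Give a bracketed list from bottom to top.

[-4, 5, 5]

8   -> 8
-4  -> 8 -4
-3  -> 8 -4 -3
mul -> 8 12
sub -> -4
5   -> -4 5
dup -> -4 5 5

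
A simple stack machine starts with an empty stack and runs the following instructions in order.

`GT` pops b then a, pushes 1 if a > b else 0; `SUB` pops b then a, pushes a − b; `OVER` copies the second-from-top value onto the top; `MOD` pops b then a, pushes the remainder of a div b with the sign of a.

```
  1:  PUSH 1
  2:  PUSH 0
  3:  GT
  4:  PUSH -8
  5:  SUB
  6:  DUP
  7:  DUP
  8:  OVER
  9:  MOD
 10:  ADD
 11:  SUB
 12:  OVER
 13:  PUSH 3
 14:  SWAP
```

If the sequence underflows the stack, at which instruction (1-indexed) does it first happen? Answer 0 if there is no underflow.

12

PUSH 1  : 1
PUSH 0  : 1 0
GT      : 1
PUSH -8 : 1 -8
SUB     : 9
DUP     : 9 9
DUP     : 9 9 9
OVER    : 9 9 9 9
MOD     : 9 9 0
ADD     : 9 9
SUB     : 0
OVER  — needs 2 operands, stack has 1 → underflow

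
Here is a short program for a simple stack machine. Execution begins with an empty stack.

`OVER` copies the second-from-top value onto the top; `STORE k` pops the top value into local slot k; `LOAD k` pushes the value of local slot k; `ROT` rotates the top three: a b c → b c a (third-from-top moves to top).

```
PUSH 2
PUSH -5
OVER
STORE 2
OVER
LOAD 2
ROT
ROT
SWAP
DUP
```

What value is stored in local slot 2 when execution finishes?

2

PUSH 2  -> [2]
PUSH -5 -> [2, -5]
OVER    -> [2, -5, 2]
STORE 2 -> [2, -5]
OVER    -> [2, -5, 2]
LOAD 2  -> [2, -5, 2, 2]
ROT     -> [2, 2, 2, -5]
ROT     -> [2, 2, -5, 2]
SWAP    -> [2, 2, 2, -5]
DUP     -> [2, 2, 2, -5, -5]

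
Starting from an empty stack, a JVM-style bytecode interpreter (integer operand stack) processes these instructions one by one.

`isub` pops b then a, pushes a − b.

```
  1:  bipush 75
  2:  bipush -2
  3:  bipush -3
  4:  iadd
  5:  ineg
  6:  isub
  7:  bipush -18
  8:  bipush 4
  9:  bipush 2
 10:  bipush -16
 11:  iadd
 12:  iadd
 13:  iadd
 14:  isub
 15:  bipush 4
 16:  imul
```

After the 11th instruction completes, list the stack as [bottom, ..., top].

[70, -18, 4, -14]

bipush 75  → 75
bipush -2  → 75 -2
bipush -3  → 75 -2 -3
iadd       → 75 -5
ineg       → 75 5
isub       → 70
bipush -18 → 70 -18
bipush 4   → 70 -18 4
bipush 2   → 70 -18 4 2
bipush -16 → 70 -18 4 2 -16
iadd       → 70 -18 4 -14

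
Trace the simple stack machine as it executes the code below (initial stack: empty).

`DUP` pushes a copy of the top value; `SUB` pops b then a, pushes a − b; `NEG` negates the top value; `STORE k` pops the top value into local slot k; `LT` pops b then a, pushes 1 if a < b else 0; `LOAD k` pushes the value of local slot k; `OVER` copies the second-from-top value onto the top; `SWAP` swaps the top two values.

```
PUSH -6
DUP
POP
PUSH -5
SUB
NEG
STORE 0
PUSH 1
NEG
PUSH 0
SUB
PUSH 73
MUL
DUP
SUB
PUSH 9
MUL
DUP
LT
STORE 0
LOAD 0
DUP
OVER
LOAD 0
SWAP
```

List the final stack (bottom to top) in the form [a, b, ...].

PUSH -6 : -6
DUP     : -6 -6
POP     : -6
PUSH -5 : -6 -5
SUB     : -1
NEG     : 1
STORE 0 : (empty)
PUSH 1  : 1
NEG     : -1
PUSH 0  : -1 0
SUB     : -1
PUSH 73 : -1 73
MUL     : -73
DUP     : -73 -73
SUB     : 0
PUSH 9  : 0 9
MUL     : 0
DUP     : 0 0
LT      : 0
STORE 0 : (empty)
LOAD 0  : 0
DUP     : 0 0
OVER    : 0 0 0
LOAD 0  : 0 0 0 0
SWAP    : 0 0 0 0

[0, 0, 0, 0]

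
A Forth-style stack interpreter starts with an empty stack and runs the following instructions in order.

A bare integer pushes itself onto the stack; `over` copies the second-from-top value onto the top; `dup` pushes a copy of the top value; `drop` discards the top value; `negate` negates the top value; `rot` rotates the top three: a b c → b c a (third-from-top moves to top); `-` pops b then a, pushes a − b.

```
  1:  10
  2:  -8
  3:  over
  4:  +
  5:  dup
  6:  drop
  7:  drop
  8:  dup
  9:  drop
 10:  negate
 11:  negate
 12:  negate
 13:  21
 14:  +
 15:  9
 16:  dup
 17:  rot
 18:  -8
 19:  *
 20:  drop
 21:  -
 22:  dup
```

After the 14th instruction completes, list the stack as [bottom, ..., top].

10     -> 10
-8     -> 10 -8
over   -> 10 -8 10
+      -> 10 2
dup    -> 10 2 2
drop   -> 10 2
drop   -> 10
dup    -> 10 10
drop   -> 10
negate -> -10
negate -> 10
negate -> -10
21     -> -10 21
+      -> 11

[11]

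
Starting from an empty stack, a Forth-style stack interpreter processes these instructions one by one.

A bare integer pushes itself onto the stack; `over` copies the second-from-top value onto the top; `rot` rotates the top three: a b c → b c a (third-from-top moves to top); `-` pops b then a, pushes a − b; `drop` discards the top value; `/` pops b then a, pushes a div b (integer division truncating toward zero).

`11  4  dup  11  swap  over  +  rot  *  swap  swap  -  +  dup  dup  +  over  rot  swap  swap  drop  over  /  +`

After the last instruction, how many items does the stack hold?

11    11
4     11 4
dup   11 4 4
11    11 4 4 11
swap  11 4 11 4
over  11 4 11 4 11
+     11 4 11 15
rot   11 11 15 4
*     11 11 60
swap  11 60 11
swap  11 11 60
-     11 -49
+     -38
dup   -38 -38
dup   -38 -38 -38
+     -38 -76
over  -38 -76 -38
rot   -76 -38 -38
swap  -76 -38 -38
swap  -76 -38 -38
drop  -76 -38
over  -76 -38 -76
/     -76 0
+     -76

1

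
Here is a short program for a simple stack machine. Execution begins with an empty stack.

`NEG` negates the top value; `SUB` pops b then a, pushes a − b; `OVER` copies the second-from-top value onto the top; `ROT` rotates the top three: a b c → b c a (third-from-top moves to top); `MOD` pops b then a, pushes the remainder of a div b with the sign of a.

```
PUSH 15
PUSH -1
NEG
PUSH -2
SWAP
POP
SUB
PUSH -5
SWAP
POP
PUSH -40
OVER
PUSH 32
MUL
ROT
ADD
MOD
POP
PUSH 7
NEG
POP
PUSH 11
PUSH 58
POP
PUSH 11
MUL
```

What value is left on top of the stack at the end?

121

PUSH 15  → [15]
PUSH -1  → [15, -1]
NEG      → [15, 1]
PUSH -2  → [15, 1, -2]
SWAP     → [15, -2, 1]
POP      → [15, -2]
SUB      → [17]
PUSH -5  → [17, -5]
SWAP     → [-5, 17]
POP      → [-5]
PUSH -40 → [-5, -40]
OVER     → [-5, -40, -5]
PUSH 32  → [-5, -40, -5, 32]
MUL      → [-5, -40, -160]
ROT      → [-40, -160, -5]
ADD      → [-40, -165]
MOD      → [-40]
POP      → []
PUSH 7   → [7]
NEG      → [-7]
POP      → []
PUSH 11  → [11]
PUSH 58  → [11, 58]
POP      → [11]
PUSH 11  → [11, 11]
MUL      → [121]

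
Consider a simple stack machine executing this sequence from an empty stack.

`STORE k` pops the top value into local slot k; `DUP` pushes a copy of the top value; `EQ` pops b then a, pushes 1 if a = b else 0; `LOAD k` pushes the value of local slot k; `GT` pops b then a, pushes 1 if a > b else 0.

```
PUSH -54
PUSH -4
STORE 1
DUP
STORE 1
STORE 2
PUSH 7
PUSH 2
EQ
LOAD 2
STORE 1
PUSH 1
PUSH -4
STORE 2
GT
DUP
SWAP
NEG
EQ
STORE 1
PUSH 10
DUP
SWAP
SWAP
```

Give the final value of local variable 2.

-4

PUSH -54 : -54
PUSH -4  : -54 -4
STORE 1  : -54
DUP      : -54 -54
STORE 1  : -54
STORE 2  : (empty)
PUSH 7   : 7
PUSH 2   : 7 2
EQ       : 0
LOAD 2   : 0 -54
STORE 1  : 0
PUSH 1   : 0 1
PUSH -4  : 0 1 -4
STORE 2  : 0 1
GT       : 0
DUP      : 0 0
SWAP     : 0 0
NEG      : 0 0
EQ       : 1
STORE 1  : (empty)
PUSH 10  : 10
DUP      : 10 10
SWAP     : 10 10
SWAP     : 10 10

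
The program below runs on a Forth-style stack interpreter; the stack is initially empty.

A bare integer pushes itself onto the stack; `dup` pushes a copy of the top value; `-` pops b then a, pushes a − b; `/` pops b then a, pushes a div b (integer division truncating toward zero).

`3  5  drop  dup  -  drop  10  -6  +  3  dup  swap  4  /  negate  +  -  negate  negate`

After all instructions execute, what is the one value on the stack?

1

3      -> 3
5      -> 3 5
drop   -> 3
dup    -> 3 3
-      -> 0
drop   -> (empty)
10     -> 10
-6     -> 10 -6
+      -> 4
3      -> 4 3
dup    -> 4 3 3
swap   -> 4 3 3
4      -> 4 3 3 4
/      -> 4 3 0
negate -> 4 3 0
+      -> 4 3
-      -> 1
negate -> -1
negate -> 1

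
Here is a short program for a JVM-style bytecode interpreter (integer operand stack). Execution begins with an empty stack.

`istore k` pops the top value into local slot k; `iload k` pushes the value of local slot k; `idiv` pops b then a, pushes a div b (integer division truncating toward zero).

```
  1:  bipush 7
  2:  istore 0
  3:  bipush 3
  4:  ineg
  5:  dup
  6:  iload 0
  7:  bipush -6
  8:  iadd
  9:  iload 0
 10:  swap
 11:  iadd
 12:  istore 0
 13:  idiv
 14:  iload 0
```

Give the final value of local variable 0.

8

bipush 7  → 7
istore 0  → (empty)
bipush 3  → 3
ineg      → -3
dup       → -3 -3
iload 0   → -3 -3 7
bipush -6 → -3 -3 7 -6
iadd      → -3 -3 1
iload 0   → -3 -3 1 7
swap      → -3 -3 7 1
iadd      → -3 -3 8
istore 0  → -3 -3
idiv      → 1
iload 0   → 1 8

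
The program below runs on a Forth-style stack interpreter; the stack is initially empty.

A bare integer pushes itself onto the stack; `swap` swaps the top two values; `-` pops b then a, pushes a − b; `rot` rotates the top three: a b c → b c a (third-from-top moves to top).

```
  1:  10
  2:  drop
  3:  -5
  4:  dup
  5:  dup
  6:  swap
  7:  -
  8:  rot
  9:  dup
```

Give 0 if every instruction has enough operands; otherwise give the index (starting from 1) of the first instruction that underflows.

8

10   → [10]
drop → []
-5   → [-5]
dup  → [-5, -5]
dup  → [-5, -5, -5]
swap → [-5, -5, -5]
-    → [-5, 0]
rot  — needs 3 operands, stack has 2 → underflow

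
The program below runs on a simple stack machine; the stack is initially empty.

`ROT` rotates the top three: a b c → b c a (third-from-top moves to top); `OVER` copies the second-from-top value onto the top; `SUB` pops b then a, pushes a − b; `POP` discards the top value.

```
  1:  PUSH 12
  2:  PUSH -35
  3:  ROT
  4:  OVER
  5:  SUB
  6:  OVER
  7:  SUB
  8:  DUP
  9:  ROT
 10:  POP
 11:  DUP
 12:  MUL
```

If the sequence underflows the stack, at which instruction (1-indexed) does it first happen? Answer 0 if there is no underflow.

PUSH 12  → 12
PUSH -35 → 12 -35
ROT  — needs 3 operands, stack has 2 → underflow

3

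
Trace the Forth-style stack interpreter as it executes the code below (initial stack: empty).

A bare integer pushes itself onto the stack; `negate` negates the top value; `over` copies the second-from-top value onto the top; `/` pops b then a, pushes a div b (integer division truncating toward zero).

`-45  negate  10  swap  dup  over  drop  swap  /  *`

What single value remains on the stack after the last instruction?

10

-45    : -45
negate : 45
10     : 45 10
swap   : 10 45
dup    : 10 45 45
over   : 10 45 45 45
drop   : 10 45 45
swap   : 10 45 45
/      : 10 1
*      : 10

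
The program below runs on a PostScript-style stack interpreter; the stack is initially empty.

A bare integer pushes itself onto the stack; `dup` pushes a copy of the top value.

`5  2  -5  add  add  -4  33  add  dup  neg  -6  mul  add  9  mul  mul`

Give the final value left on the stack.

3654

5    [5]
2    [5, 2]
-5   [5, 2, -5]
add  [5, -3]
add  [2]
-4   [2, -4]
33   [2, -4, 33]
add  [2, 29]
dup  [2, 29, 29]
neg  [2, 29, -29]
-6   [2, 29, -29, -6]
mul  [2, 29, 174]
add  [2, 203]
9    [2, 203, 9]
mul  [2, 1827]
mul  [3654]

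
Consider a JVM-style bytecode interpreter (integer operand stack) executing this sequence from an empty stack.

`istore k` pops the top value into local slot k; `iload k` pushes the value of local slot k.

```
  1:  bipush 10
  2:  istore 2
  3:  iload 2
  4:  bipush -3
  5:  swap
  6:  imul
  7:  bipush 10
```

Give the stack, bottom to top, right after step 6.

bipush 10 -> [10]
istore 2  -> []
iload 2   -> [10]
bipush -3 -> [10, -3]
swap      -> [-3, 10]
imul      -> [-30]

[-30]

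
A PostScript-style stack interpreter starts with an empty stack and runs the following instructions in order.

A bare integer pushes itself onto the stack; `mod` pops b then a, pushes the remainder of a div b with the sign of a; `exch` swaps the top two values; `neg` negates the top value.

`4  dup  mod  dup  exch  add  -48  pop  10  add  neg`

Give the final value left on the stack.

-10

4     [4]
dup   [4, 4]
mod   [0]
dup   [0, 0]
exch  [0, 0]
add   [0]
-48   [0, -48]
pop   [0]
10    [0, 10]
add   [10]
neg   [-10]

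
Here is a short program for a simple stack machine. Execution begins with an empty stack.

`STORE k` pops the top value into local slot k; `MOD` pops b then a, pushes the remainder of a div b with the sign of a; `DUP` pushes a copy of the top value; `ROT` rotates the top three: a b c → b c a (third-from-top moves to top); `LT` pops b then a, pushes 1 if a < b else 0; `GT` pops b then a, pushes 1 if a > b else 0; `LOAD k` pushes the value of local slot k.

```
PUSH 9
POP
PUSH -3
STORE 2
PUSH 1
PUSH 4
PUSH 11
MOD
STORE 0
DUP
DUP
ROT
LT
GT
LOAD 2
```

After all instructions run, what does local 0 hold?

PUSH 9   [9]
POP      []
PUSH -3  [-3]
STORE 2  []
PUSH 1   [1]
PUSH 4   [1, 4]
PUSH 11  [1, 4, 11]
MOD      [1, 4]
STORE 0  [1]
DUP      [1, 1]
DUP      [1, 1, 1]
ROT      [1, 1, 1]
LT       [1, 0]
GT       [1]
LOAD 2   [1, -3]

4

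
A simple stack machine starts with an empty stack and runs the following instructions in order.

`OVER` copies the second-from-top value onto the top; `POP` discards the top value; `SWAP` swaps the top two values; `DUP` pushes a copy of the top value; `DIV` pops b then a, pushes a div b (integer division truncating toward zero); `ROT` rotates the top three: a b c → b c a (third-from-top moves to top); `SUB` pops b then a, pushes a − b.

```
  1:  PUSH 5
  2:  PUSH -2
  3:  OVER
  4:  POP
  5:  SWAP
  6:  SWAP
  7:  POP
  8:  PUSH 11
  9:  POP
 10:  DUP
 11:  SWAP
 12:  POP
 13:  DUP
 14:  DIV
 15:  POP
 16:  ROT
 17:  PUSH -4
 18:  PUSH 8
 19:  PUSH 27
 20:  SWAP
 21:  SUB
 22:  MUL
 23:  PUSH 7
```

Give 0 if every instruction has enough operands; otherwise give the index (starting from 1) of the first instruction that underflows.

PUSH 5  : [5]
PUSH -2 : [5, -2]
OVER    : [5, -2, 5]
POP     : [5, -2]
SWAP    : [-2, 5]
SWAP    : [5, -2]
POP     : [5]
PUSH 11 : [5, 11]
POP     : [5]
DUP     : [5, 5]
SWAP    : [5, 5]
POP     : [5]
DUP     : [5, 5]
DIV     : [1]
POP     : []
ROT  — needs 3 operands, stack has 0 → underflow

16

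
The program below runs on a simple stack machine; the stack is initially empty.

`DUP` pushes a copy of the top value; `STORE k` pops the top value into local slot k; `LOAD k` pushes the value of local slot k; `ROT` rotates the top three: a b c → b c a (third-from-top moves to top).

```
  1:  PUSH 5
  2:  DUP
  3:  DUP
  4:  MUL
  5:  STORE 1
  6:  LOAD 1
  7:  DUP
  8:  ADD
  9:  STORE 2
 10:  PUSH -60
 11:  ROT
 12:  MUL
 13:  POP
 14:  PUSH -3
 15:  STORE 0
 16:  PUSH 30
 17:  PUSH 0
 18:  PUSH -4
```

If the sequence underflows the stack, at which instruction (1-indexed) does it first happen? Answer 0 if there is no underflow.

PUSH 5    5
DUP       5 5
DUP       5 5 5
MUL       5 25
STORE 1   5
LOAD 1    5 25
DUP       5 25 25
ADD       5 50
STORE 2   5
PUSH -60  5 -60
ROT  — needs 3 operands, stack has 2 → underflow

11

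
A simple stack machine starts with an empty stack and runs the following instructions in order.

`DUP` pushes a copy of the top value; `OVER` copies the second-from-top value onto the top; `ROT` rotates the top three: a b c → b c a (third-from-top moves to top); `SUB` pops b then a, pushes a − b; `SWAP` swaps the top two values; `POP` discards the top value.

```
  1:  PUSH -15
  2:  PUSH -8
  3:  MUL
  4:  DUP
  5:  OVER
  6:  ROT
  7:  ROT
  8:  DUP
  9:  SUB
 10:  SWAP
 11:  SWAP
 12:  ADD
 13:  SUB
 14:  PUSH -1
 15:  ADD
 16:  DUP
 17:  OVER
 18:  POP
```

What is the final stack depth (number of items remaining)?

PUSH -15  [-15]
PUSH -8   [-15, -8]
MUL       [120]
DUP       [120, 120]
OVER      [120, 120, 120]
ROT       [120, 120, 120]
ROT       [120, 120, 120]
DUP       [120, 120, 120, 120]
SUB       [120, 120, 0]
SWAP      [120, 0, 120]
SWAP      [120, 120, 0]
ADD       [120, 120]
SUB       [0]
PUSH -1   [0, -1]
ADD       [-1]
DUP       [-1, -1]
OVER      [-1, -1, -1]
POP       [-1, -1]

2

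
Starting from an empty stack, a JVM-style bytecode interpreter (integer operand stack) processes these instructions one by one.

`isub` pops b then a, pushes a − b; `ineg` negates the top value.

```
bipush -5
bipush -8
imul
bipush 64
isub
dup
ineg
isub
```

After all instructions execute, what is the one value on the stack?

bipush -5 → [-5]
bipush -8 → [-5, -8]
imul      → [40]
bipush 64 → [40, 64]
isub      → [-24]
dup       → [-24, -24]
ineg      → [-24, 24]
isub      → [-48]

-48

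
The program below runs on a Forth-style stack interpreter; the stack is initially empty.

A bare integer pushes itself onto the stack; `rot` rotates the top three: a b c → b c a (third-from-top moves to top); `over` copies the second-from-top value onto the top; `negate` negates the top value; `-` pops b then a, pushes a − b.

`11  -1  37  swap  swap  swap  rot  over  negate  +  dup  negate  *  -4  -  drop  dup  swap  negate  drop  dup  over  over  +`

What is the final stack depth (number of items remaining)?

4

11      [11]
-1      [11, -1]
37      [11, -1, 37]
swap    [11, 37, -1]
swap    [11, -1, 37]
swap    [11, 37, -1]
rot     [37, -1, 11]
over    [37, -1, 11, -1]
negate  [37, -1, 11, 1]
+       [37, -1, 12]
dup     [37, -1, 12, 12]
negate  [37, -1, 12, -12]
*       [37, -1, -144]
-4      [37, -1, -144, -4]
-       [37, -1, -140]
drop    [37, -1]
dup     [37, -1, -1]
swap    [37, -1, -1]
negate  [37, -1, 1]
drop    [37, -1]
dup     [37, -1, -1]
over    [37, -1, -1, -1]
over    [37, -1, -1, -1, -1]
+       [37, -1, -1, -2]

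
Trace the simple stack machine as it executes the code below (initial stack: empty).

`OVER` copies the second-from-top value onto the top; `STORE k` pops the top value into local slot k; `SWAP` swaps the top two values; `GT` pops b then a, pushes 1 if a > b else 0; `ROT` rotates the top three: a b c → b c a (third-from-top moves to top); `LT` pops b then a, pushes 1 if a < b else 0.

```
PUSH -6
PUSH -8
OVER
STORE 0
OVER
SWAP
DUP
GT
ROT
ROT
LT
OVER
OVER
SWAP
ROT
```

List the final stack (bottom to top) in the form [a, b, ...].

PUSH -6 -> [-6]
PUSH -8 -> [-6, -8]
OVER    -> [-6, -8, -6]
STORE 0 -> [-6, -8]
OVER    -> [-6, -8, -6]
SWAP    -> [-6, -6, -8]
DUP     -> [-6, -6, -8, -8]
GT      -> [-6, -6, 0]
ROT     -> [-6, 0, -6]
ROT     -> [0, -6, -6]
LT      -> [0, 0]
OVER    -> [0, 0, 0]
OVER    -> [0, 0, 0, 0]
SWAP    -> [0, 0, 0, 0]
ROT     -> [0, 0, 0, 0]

[0, 0, 0, 0]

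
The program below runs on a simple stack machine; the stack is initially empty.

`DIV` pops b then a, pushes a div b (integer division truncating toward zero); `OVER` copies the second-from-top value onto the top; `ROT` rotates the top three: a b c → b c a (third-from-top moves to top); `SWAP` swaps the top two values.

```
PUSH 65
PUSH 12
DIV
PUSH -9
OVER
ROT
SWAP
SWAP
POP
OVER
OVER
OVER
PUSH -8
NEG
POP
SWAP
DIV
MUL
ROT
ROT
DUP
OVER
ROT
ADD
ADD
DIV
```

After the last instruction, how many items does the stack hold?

2

PUSH 65 -> [65]
PUSH 12 -> [65, 12]
DIV     -> [5]
PUSH -9 -> [5, -9]
OVER    -> [5, -9, 5]
ROT     -> [-9, 5, 5]
SWAP    -> [-9, 5, 5]
SWAP    -> [-9, 5, 5]
POP     -> [-9, 5]
OVER    -> [-9, 5, -9]
OVER    -> [-9, 5, -9, 5]
OVER    -> [-9, 5, -9, 5, -9]
PUSH -8 -> [-9, 5, -9, 5, -9, -8]
NEG     -> [-9, 5, -9, 5, -9, 8]
POP     -> [-9, 5, -9, 5, -9]
SWAP    -> [-9, 5, -9, -9, 5]
DIV     -> [-9, 5, -9, -1]
MUL     -> [-9, 5, 9]
ROT     -> [5, 9, -9]
ROT     -> [9, -9, 5]
DUP     -> [9, -9, 5, 5]
OVER    -> [9, -9, 5, 5, 5]
ROT     -> [9, -9, 5, 5, 5]
ADD     -> [9, -9, 5, 10]
ADD     -> [9, -9, 15]
DIV     -> [9, 0]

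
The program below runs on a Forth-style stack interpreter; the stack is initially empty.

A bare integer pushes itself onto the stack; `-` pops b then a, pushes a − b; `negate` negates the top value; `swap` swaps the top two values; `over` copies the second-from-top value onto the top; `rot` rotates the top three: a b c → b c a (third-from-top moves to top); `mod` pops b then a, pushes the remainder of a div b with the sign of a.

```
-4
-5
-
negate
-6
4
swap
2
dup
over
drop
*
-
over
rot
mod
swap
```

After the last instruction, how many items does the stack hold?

3

-4     : -4
-5     : -4 -5
-      : 1
negate : -1
-6     : -1 -6
4      : -1 -6 4
swap   : -1 4 -6
2      : -1 4 -6 2
dup    : -1 4 -6 2 2
over   : -1 4 -6 2 2 2
drop   : -1 4 -6 2 2
*      : -1 4 -6 4
-      : -1 4 -10
over   : -1 4 -10 4
rot    : -1 -10 4 4
mod    : -1 -10 0
swap   : -1 0 -10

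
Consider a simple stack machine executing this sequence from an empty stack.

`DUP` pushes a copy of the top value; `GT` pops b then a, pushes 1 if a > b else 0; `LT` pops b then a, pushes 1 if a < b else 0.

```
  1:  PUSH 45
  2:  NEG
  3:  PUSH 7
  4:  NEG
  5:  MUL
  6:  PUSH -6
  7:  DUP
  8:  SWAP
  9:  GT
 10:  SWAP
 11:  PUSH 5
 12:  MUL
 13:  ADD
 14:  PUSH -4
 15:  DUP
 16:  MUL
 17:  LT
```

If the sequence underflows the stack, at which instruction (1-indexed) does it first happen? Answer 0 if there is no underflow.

0

PUSH 45 -> [45]
NEG     -> [-45]
PUSH 7  -> [-45, 7]
NEG     -> [-45, -7]
MUL     -> [315]
PUSH -6 -> [315, -6]
DUP     -> [315, -6, -6]
SWAP    -> [315, -6, -6]
GT      -> [315, 0]
SWAP    -> [0, 315]
PUSH 5  -> [0, 315, 5]
MUL     -> [0, 1575]
ADD     -> [1575]
PUSH -4 -> [1575, -4]
DUP     -> [1575, -4, -4]
MUL     -> [1575, 16]
LT      -> [0]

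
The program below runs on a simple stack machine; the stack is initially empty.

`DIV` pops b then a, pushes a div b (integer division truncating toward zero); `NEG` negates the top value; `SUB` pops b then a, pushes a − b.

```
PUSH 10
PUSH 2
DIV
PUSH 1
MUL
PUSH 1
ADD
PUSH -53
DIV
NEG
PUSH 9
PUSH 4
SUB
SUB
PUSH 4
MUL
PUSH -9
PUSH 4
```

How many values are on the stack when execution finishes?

PUSH 10   10
PUSH 2    10 2
DIV       5
PUSH 1    5 1
MUL       5
PUSH 1    5 1
ADD       6
PUSH -53  6 -53
DIV       0
NEG       0
PUSH 9    0 9
PUSH 4    0 9 4
SUB       0 5
SUB       -5
PUSH 4    -5 4
MUL       -20
PUSH -9   -20 -9
PUSH 4    -20 -9 4

3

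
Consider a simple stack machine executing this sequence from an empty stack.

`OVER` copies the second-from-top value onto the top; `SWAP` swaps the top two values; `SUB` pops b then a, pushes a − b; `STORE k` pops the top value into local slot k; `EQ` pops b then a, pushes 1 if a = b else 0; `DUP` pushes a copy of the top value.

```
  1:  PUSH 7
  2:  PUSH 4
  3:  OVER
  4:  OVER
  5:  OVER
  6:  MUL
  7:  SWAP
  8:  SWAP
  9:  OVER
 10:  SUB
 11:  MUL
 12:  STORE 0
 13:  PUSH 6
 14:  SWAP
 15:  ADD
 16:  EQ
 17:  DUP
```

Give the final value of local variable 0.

147

PUSH 7   [7]
PUSH 4   [7, 4]
OVER     [7, 4, 7]
OVER     [7, 4, 7, 4]
OVER     [7, 4, 7, 4, 7]
MUL      [7, 4, 7, 28]
SWAP     [7, 4, 28, 7]
SWAP     [7, 4, 7, 28]
OVER     [7, 4, 7, 28, 7]
SUB      [7, 4, 7, 21]
MUL      [7, 4, 147]
STORE 0  [7, 4]
PUSH 6   [7, 4, 6]
SWAP     [7, 6, 4]
ADD      [7, 10]
EQ       [0]
DUP      [0, 0]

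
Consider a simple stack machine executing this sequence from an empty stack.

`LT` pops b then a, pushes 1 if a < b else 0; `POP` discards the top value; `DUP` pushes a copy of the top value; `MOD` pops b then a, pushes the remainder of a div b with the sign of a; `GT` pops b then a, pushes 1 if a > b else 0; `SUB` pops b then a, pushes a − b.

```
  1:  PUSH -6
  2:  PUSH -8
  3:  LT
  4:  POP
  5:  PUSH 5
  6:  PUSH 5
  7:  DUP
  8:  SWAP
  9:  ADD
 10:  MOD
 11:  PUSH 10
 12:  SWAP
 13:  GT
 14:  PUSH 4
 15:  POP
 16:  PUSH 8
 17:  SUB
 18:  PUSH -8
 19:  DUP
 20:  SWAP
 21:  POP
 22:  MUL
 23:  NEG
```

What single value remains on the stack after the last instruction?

-56

PUSH -6  -6
PUSH -8  -6 -8
LT       0
POP      (empty)
PUSH 5   5
PUSH 5   5 5
DUP      5 5 5
SWAP     5 5 5
ADD      5 10
MOD      5
PUSH 10  5 10
SWAP     10 5
GT       1
PUSH 4   1 4
POP      1
PUSH 8   1 8
SUB      -7
PUSH -8  -7 -8
DUP      -7 -8 -8
SWAP     -7 -8 -8
POP      -7 -8
MUL      56
NEG      -56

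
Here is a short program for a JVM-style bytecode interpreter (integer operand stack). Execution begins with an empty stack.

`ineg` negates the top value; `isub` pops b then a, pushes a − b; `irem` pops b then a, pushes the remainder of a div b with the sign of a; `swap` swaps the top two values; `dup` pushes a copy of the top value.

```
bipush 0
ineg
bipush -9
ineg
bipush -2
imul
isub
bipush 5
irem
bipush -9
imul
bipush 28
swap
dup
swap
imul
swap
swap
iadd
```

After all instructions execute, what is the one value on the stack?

757

bipush 0   [0]
ineg       [0]
bipush -9  [0, -9]
ineg       [0, 9]
bipush -2  [0, 9, -2]
imul       [0, -18]
isub       [18]
bipush 5   [18, 5]
irem       [3]
bipush -9  [3, -9]
imul       [-27]
bipush 28  [-27, 28]
swap       [28, -27]
dup        [28, -27, -27]
swap       [28, -27, -27]
imul       [28, 729]
swap       [729, 28]
swap       [28, 729]
iadd       [757]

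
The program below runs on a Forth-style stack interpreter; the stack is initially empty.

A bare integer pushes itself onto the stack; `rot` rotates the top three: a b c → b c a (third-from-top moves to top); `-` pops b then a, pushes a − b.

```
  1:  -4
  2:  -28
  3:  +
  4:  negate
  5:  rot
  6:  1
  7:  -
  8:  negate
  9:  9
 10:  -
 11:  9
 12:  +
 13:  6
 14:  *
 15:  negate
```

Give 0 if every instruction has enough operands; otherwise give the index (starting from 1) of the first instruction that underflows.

5

-4      -4
-28     -4 -28
+       -32
negate  32
rot  — needs 3 operands, stack has 1 → underflow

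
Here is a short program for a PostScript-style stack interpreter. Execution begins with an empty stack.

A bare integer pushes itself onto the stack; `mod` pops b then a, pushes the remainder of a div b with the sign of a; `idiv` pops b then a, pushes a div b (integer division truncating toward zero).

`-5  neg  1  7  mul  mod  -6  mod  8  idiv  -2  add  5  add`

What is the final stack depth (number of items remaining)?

1

-5   : -5
neg  : 5
1    : 5 1
7    : 5 1 7
mul  : 5 7
mod  : 5
-6   : 5 -6
mod  : 5
8    : 5 8
idiv : 0
-2   : 0 -2
add  : -2
5    : -2 5
add  : 3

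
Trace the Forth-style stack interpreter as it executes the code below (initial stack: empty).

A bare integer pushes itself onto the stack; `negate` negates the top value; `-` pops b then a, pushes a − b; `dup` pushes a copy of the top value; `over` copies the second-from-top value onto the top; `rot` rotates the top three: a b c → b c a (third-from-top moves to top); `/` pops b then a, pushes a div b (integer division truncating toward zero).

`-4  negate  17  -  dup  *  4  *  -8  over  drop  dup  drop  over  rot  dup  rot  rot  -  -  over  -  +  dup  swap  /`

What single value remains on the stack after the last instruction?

-4     : -4
negate : 4
17     : 4 17
-      : -13
dup    : -13 -13
*      : 169
4      : 169 4
*      : 676
-8     : 676 -8
over   : 676 -8 676
drop   : 676 -8
dup    : 676 -8 -8
drop   : 676 -8
over   : 676 -8 676
rot    : -8 676 676
dup    : -8 676 676 676
rot    : -8 676 676 676
rot    : -8 676 676 676
-      : -8 676 0
-      : -8 676
over   : -8 676 -8
-      : -8 684
+      : 676
dup    : 676 676
swap   : 676 676
/      : 1

1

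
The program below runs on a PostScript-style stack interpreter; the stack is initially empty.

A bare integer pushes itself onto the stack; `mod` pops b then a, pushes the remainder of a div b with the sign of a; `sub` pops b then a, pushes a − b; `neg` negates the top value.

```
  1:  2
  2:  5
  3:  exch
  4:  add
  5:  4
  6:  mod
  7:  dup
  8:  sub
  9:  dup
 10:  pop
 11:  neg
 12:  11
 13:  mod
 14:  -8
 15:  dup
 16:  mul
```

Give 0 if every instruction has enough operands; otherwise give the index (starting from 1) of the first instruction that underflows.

2    -> [2]
5    -> [2, 5]
exch -> [5, 2]
add  -> [7]
4    -> [7, 4]
mod  -> [3]
dup  -> [3, 3]
sub  -> [0]
dup  -> [0, 0]
pop  -> [0]
neg  -> [0]
11   -> [0, 11]
mod  -> [0]
-8   -> [0, -8]
dup  -> [0, -8, -8]
mul  -> [0, 64]

0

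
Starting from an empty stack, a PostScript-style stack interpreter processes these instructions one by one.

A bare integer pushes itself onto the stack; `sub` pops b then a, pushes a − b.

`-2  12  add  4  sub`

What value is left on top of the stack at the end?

6

-2  : -2
12  : -2 12
add : 10
4   : 10 4
sub : 6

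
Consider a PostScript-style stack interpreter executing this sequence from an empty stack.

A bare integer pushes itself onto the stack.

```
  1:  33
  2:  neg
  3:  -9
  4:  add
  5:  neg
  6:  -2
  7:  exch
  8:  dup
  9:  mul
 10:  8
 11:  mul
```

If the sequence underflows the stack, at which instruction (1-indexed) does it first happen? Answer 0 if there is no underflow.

33   -> 33
neg  -> -33
-9   -> -33 -9
add  -> -42
neg  -> 42
-2   -> 42 -2
exch -> -2 42
dup  -> -2 42 42
mul  -> -2 1764
8    -> -2 1764 8
mul  -> -2 14112

0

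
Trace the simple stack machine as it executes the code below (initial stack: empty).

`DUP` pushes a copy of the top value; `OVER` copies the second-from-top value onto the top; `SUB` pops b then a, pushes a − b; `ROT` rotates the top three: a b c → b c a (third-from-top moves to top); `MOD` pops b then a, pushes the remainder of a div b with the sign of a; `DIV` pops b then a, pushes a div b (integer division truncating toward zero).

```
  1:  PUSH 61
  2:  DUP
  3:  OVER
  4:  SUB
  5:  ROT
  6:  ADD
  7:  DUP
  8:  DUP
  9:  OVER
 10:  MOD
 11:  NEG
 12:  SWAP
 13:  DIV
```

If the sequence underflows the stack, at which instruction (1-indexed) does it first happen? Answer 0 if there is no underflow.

PUSH 61 : [61]
DUP     : [61, 61]
OVER    : [61, 61, 61]
SUB     : [61, 0]
ROT  — needs 3 operands, stack has 2 → underflow

5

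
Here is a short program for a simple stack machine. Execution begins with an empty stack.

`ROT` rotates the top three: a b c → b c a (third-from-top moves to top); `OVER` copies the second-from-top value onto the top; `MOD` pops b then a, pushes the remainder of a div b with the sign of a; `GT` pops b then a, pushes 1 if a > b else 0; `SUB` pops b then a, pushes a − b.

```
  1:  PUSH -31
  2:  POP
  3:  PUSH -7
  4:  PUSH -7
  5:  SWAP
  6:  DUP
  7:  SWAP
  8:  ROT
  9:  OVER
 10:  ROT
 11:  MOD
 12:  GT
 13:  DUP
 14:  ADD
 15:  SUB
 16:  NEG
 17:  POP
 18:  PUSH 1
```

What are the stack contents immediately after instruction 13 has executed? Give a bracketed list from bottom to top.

[-7, 0, 0]

PUSH -31 : -31
POP      : (empty)
PUSH -7  : -7
PUSH -7  : -7 -7
SWAP     : -7 -7
DUP      : -7 -7 -7
SWAP     : -7 -7 -7
ROT      : -7 -7 -7
OVER     : -7 -7 -7 -7
ROT      : -7 -7 -7 -7
MOD      : -7 -7 0
GT       : -7 0
DUP      : -7 0 0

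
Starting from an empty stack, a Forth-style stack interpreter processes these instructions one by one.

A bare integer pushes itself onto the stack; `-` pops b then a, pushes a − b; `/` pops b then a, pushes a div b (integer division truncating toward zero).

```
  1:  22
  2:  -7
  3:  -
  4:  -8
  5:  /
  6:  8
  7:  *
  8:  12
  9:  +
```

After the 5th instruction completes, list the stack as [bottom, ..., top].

[-3]

22  22
-7  22 -7
-   29
-8  29 -8
/   -3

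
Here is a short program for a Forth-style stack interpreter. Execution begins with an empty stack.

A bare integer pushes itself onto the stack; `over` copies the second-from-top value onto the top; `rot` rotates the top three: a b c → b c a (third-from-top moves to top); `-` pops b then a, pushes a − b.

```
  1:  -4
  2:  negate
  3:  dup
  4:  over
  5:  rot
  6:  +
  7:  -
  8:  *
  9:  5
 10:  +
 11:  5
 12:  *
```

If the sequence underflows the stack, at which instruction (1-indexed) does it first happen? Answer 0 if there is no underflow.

8

-4      -4
negate  4
dup     4 4
over    4 4 4
rot     4 4 4
+       4 8
-       -4
*  — needs 2 operands, stack has 1 → underflow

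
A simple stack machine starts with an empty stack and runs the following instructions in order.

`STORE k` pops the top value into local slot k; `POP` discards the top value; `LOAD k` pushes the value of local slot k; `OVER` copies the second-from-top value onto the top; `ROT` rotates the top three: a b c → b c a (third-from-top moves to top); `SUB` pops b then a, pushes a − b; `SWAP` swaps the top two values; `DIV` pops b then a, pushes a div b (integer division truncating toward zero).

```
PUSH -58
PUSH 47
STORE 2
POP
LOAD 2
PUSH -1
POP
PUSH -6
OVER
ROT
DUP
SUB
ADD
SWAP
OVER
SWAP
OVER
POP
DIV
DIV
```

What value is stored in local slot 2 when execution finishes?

PUSH -58  [-58]
PUSH 47   [-58, 47]
STORE 2   [-58]
POP       []
LOAD 2    [47]
PUSH -1   [47, -1]
POP       [47]
PUSH -6   [47, -6]
OVER      [47, -6, 47]
ROT       [-6, 47, 47]
DUP       [-6, 47, 47, 47]
SUB       [-6, 47, 0]
ADD       [-6, 47]
SWAP      [47, -6]
OVER      [47, -6, 47]
SWAP      [47, 47, -6]
OVER      [47, 47, -6, 47]
POP       [47, 47, -6]
DIV       [47, -7]
DIV       [-6]

47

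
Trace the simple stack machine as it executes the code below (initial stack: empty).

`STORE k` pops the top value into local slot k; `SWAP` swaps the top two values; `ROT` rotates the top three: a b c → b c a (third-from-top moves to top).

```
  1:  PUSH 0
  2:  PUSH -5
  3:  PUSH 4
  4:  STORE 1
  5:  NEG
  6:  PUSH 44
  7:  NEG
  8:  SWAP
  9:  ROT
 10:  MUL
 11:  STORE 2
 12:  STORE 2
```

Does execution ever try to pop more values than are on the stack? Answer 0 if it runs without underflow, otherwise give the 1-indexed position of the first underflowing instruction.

0

PUSH 0   [0]
PUSH -5  [0, -5]
PUSH 4   [0, -5, 4]
STORE 1  [0, -5]
NEG      [0, 5]
PUSH 44  [0, 5, 44]
NEG      [0, 5, -44]
SWAP     [0, -44, 5]
ROT      [-44, 5, 0]
MUL      [-44, 0]
STORE 2  [-44]
STORE 2  []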